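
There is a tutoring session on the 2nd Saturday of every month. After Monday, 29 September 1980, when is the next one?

September 1980 starts on a Monday; its first Saturday is the 6th, so the 2nd Saturday is the 13th — 13 September 1980.
That is not after 29 September 1980, so look at October 1980.
October 1980 starts on a Wednesday; its first Saturday is the 4th, so the 2nd Saturday is the 11th — 11 October 1980.

11 October 1980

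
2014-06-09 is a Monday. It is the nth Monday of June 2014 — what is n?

Day 9 falls in week ⌈9/7⌉ of the month.
Days 1–7 hold the 1st Monday, 8–14 the 2nd, 15–21 the 3rd, 22–28 the 4th, 29–31 the 5th.
9 is in the range for the 2nd.

2nd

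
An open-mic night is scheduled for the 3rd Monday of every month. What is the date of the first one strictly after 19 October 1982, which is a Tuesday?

15 November 1982

October 1982 starts on a Friday; its first Monday is the 4th, so the 3rd Monday is the 18th — 18 October 1982.
That is not after 19 October 1982, so look at November 1982.
November 1982 starts on a Monday; its first Monday is the 1st, so the 3rd Monday is the 15th — 15 November 1982.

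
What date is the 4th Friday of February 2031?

28 February 2031

The first Friday of February 2031 is February 7.
The 4th Friday is 3 weeks later: 7 + 21 = 28.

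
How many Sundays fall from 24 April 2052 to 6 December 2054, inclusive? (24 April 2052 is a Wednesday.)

137

24 April 2052 is a Wednesday; the first Sunday on or after it is 28 April 2052 (4 days later).
From 28 April 2052 to 6 December 2054: 247 + 365 + 340 = 952 days (rest of 2052, 2053, to 6 December 2054 in 2054).
952 ÷ 7 = 136 full weeks with remainder 0, so 136 more Sundays after the first → 137.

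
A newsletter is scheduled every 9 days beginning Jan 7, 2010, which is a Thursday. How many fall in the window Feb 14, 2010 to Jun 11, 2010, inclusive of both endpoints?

Occurrences land 9·i days after Jan 7, 2010 for i = 0, 1, 2, …
Feb 14, 2010 is 38 days after the start; 38 ÷ 9 = 4 remainder 2; since the remainder is 2, round up to i = 5. First occurrence in the window: #6 on Feb 21, 2010 (5×9 = 45 days in).
Jun 11, 2010 is 155 days after the start; 155 ÷ 9 = 17 remainder 2. Last occurrence in the window: #18 on Jun 9, 2010.
Occurrences #6 through #18: 13 in total.

13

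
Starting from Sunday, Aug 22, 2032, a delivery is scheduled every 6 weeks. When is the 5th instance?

Feb 6, 2033

The 5th occurrence is 4 intervals after the first: 4 × 42 = 168 days after Aug 22, 2032.
Aug has 31 days — 9 days to the end of Aug leaves 159.
Sep has 30 days (129 left).
Oct has 31 days (98 left).
Nov has 30 days (68 left).
Dec has 31 days (37 left).
Jan has 31 days (6 left).
6 days into Feb → Feb 6, 2033.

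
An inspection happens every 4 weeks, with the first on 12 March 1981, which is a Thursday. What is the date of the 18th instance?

The 18th occurrence is 17 intervals after the first: 17 × 28 = 476 days after 12 March 1981.
March has 31 days — 19 days to the end of March leaves 457.
From end of March to end of 1981 is 275 days (182 left).
January has 31 days (151 left).
February has 28 days (123 left).
March has 31 days (92 left).
April has 30 days (62 left).
May has 31 days (31 left).
June has 30 days (1 left).
1 day into July → 1 July 1982.

1 July 1982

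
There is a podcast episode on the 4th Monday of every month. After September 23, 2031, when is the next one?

September 2031 starts on a Monday; its first Monday is the 1st, so the 4th Monday is the 22nd — September 22, 2031.
That is not after September 23, 2031, so look at October 2031.
October 2031 starts on a Wednesday; its first Monday is the 6th, so the 4th Monday is the 27th — October 27, 2031.

October 27, 2031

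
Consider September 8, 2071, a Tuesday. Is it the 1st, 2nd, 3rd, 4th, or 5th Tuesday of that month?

Day 8 falls in week ⌈8/7⌉ of the month.
Days 1–7 hold the 1st Tuesday, 8–14 the 2nd, 15–21 the 3rd, 22–28 the 4th, 29–31 the 5th.
8 is in the range for the 2nd.

2nd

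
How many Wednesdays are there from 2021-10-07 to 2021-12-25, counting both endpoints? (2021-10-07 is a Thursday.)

2021-10-07 is a Thursday; the first Wednesday on or after it is 2021-10-13 (6 days later).
From 2021-10-13 to 2021-12-25: 18 + 30 + 25 = 73 days (rest of October, November, December).
73 ÷ 7 = 10 full weeks with remainder 3, so 10 more Wednesdays after the first → 11.

11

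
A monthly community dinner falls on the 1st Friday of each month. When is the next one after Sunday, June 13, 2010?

June 2010 starts on a Tuesday, so its 1st Friday is June 4, 2010 (3 days in).
That is not after June 13, 2010, so look at July 2010.
July 2010 starts on a Thursday, so its 1st Friday is July 2, 2010 (1 day in).

July 2, 2010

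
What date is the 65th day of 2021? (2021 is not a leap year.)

January has 31 days (65 − 31 = 34 remain).
February has 28 days (34 − 28 = 6 remain).
6 into March → March 6.

6 March 2021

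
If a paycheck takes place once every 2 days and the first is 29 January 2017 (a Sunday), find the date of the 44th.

The 44th occurrence is 43 intervals after the first: 43 × 2 = 86 days after 29 January 2017.
January has 31 days — 2 days to the end of January leaves 84.
February has 28 days (56 left).
March has 31 days (25 left).
25 days into April → 25 April 2017.

25 April 2017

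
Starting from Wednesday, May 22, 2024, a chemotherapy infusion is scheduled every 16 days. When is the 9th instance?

The 9th occurrence is 8 intervals after the first: 8 × 16 = 128 days after May 22, 2024.
May has 31 days — 9 days to the end of May leaves 119.
June has 30 days (89 left).
July has 31 days (58 left).
August has 31 days (27 left).
27 days into September → September 27, 2024.

September 27, 2024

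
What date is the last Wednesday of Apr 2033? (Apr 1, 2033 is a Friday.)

Apr 2033 begins on a Friday, so the first Wednesday is Apr 6 (5 days later).
Apr 2033 has 30 days. Adding weeks: 6, 13, 20, 27 — the last one ≤ 30 is the 27th.

Apr 27, 2033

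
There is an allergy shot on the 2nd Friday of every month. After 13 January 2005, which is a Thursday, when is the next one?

January 2005 starts on a Saturday; its first Friday is the 7th, so the 2nd Friday is the 14th — 14 January 2005.
14 January 2005 is after 13 January 2005, so that is the next one.

14 January 2005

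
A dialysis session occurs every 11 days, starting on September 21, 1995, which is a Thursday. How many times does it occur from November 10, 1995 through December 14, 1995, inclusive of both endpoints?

Occurrences land 11·i days after September 21, 1995 for i = 0, 1, 2, …
November 10, 1995 is 50 days after the start; 50 ÷ 11 = 4 remainder 6; since the remainder is 6, round up to i = 5. First occurrence in the window: #6 on November 15, 1995 (5×11 = 55 days in).
December 14, 1995 is 84 days after the start; 84 ÷ 11 = 7 remainder 7. Last occurrence in the window: #8 on December 7, 1995.
Occurrences #6 through #8: 3 in total.

3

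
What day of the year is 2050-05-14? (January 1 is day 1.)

Days in months before May: 31 + 28 + 31 + 30 = 120.
Plus 14 days into May → day 134.

134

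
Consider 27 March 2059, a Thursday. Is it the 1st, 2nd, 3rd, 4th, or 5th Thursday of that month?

Day 27 falls in week ⌈27/7⌉ of the month.
Days 1–7 hold the 1st Thursday, 8–14 the 2nd, 15–21 the 3rd, 22–28 the 4th, 29–31 the 5th.
27 is in the range for the 4th.

4th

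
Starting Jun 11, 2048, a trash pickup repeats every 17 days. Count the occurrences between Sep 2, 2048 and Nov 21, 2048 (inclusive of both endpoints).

5

Occurrences land 17·i days after Jun 11, 2048 for i = 0, 1, 2, …
Sep 2, 2048 is 83 days after the start; 83 ÷ 17 = 4 remainder 15; since the remainder is 15, round up to i = 5. First occurrence in the window: #6 on Sep 4, 2048 (5×17 = 85 days in).
Nov 21, 2048 is 163 days after the start; 163 ÷ 17 = 9 remainder 10. Last occurrence in the window: #10 on Nov 11, 2048.
Occurrences #6 through #10: 5 in total.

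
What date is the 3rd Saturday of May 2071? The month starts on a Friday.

May 2071 begins on a Friday, so the first Saturday is May 2 (1 day later).
The 3rd Saturday is 2 weeks later: 2 + 14 = 16.

May 16, 2071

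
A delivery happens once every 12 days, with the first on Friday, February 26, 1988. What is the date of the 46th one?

August 19, 1989

The 46th occurrence is 45 intervals after the first: 45 × 12 = 540 days after February 26, 1988.
February has 29 days — 3 days to the end of February leaves 537.
From end of February to end of 1988 is 306 days (231 left).
January has 31 days (200 left).
February has 28 days (172 left).
March has 31 days (141 left).
April has 30 days (111 left).
May has 31 days (80 left).
June has 30 days (50 left).
July has 31 days (19 left).
19 days into August → August 19, 1989.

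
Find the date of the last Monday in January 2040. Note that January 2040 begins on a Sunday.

2040-01-30

January 2040 begins on a Sunday, so the first Monday is January 2 (1 day later).
January 2040 has 31 days. Adding weeks: 2, 9, 16, 23, 30 — the last one ≤ 31 is the 30th.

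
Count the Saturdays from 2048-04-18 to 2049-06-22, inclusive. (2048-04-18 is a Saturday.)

62

2048-04-18 is a Saturday; the first Saturday on or after it is 2048-04-18.
From 2048-04-18 to 2049-06-22: 257 + 173 = 430 days (rest of 2048, to 2049-06-22 in 2049).
430 ÷ 7 = 61 full weeks with remainder 3, so 61 more Saturdays after the first → 62.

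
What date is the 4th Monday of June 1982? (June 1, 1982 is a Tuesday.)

June 1982 begins on a Tuesday, so the first Monday is June 7 (6 days later).
The 4th Monday is 3 weeks later: 7 + 21 = 28.

June 28, 1982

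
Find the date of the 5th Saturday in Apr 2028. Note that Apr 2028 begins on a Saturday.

Apr 2028 begins on a Saturday, so the first Saturday is Apr 1.
The 5th Saturday is 4 weeks later: 1 + 28 = 29.

Apr 29, 2028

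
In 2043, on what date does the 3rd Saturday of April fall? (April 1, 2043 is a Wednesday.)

2043-04-18

April 2043 begins on a Wednesday, so the first Saturday is April 4 (3 days later).
The 3rd Saturday is 2 weeks later: 4 + 14 = 18.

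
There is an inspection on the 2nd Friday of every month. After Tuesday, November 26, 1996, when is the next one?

December 13, 1996

November 1996 starts on a Friday; its first Friday is the 1st, so the 2nd Friday is the 8th — November 8, 1996.
That is not after November 26, 1996, so look at December 1996.
December 1996 starts on a Sunday; its first Friday is the 6th, so the 2nd Friday is the 13th — December 13, 1996.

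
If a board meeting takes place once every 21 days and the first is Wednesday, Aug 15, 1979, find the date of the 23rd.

Nov 19, 1980

The 23rd occurrence is 22 intervals after the first: 22 × 21 = 462 days after Aug 15, 1979.
Aug has 31 days — 16 days to the end of Aug leaves 446.
From end of Aug to end of 1979 is 122 days (324 left).
Jan has 31 days (293 left).
Feb has 29 days (264 left).
Mar has 31 days (233 left).
Apr has 30 days (203 left).
May has 31 days (172 left).
Jun has 30 days (142 left).
Jul has 31 days (111 left).
Aug has 31 days (80 left).
Sep has 30 days (50 left).
Oct has 31 days (19 left).
19 days into Nov → Nov 19, 1980.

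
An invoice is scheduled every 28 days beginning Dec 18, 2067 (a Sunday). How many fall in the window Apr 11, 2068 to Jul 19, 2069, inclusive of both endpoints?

16

Occurrences land 28·i days after Dec 18, 2067 for i = 0, 1, 2, …
Apr 11, 2068 is 115 days after the start; 115 ÷ 28 = 4 remainder 3; since the remainder is 3, round up to i = 5. First occurrence in the window: #6 on May 6, 2068 (5×28 = 140 days in).
Jul 19, 2069 is 579 days after the start; 579 ÷ 28 = 20 remainder 19. Last occurrence in the window: #21 on Jun 30, 2069.
Occurrences #6 through #21: 16 in total.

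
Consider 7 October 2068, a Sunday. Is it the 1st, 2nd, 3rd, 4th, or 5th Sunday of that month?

Day 7 falls in week ⌈7/7⌉ of the month.
Days 1–7 hold the 1st Sunday, 8–14 the 2nd, 15–21 the 3rd, 22–28 the 4th, 29–31 the 5th.
7 is in the range for the 1st.

1st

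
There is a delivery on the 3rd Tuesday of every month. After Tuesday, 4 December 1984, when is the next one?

December 1984 starts on a Saturday; its first Tuesday is the 4th, so the 3rd Tuesday is the 18th — 18 December 1984.
18 December 1984 is after 4 December 1984, so that is the next one.

18 December 1984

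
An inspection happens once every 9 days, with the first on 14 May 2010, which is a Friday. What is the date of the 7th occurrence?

7 July 2010

The 7th occurrence is 6 intervals after the first: 6 × 9 = 54 days after 14 May 2010.
May has 31 days — 17 days to the end of May leaves 37.
June has 30 days (7 left).
7 days into July → 7 July 2010.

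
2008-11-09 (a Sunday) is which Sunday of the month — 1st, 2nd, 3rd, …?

2nd

Day 9 falls in week ⌈9/7⌉ of the month.
Days 1–7 hold the 1st Sunday, 8–14 the 2nd, 15–21 the 3rd, 22–28 the 4th, 29–31 the 5th.
9 is in the range for the 2nd.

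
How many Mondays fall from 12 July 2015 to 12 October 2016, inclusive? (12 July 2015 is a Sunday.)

12 July 2015 is a Sunday; the first Monday on or after it is 13 July 2015 (1 day later).
From 13 July 2015 to 12 October 2016: 171 + 286 = 457 days (rest of 2015, to 12 October 2016 in 2016).
457 ÷ 7 = 65 full weeks with remainder 2, so 65 more Mondays after the first → 66.

66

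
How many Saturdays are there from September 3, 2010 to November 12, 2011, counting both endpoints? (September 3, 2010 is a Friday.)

September 3, 2010 is a Friday; the first Saturday on or after it is September 4, 2010 (1 day later).
From September 4, 2010 to November 12, 2011: 118 + 316 = 434 days (rest of 2010, to November 12, 2011 in 2011).
434 ÷ 7 = 62 full weeks with remainder 0, so 62 more Saturdays after the first → 63.

63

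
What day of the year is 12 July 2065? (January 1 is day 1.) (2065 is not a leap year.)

Days in months before July: 31 + 28 + 31 + 30 + 31 + 30 = 181.
Plus 12 days into July → day 193.

193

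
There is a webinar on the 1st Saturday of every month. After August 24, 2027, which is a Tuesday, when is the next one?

September 4, 2027

August 2027 starts on a Sunday, so its 1st Saturday is August 7, 2027 (6 days in).
That is not after August 24, 2027, so look at September 2027.
September 2027 starts on a Wednesday, so its 1st Saturday is September 4, 2027 (3 days in).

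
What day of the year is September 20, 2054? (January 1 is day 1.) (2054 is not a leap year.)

Days in months before September: 31 + 28 + 31 + 30 + 31 + 30 + 31 + 31 = 243.
Plus 20 days into September → day 263.

263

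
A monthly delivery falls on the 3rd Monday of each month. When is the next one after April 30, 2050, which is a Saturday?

April 2050 starts on a Friday; its first Monday is the 4th, so the 3rd Monday is the 18th — April 18, 2050.
That is not after April 30, 2050, so look at May 2050.
May 2050 starts on a Sunday; its first Monday is the 2nd, so the 3rd Monday is the 16th — May 16, 2050.

May 16, 2050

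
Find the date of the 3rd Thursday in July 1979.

19 July 1979

The first Thursday of July 1979 is July 5.
The 3rd Thursday is 2 weeks later: 5 + 14 = 19.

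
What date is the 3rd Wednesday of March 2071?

March 18, 2071

The first Wednesday of March 2071 is March 4.
The 3rd Wednesday is 2 weeks later: 4 + 14 = 18.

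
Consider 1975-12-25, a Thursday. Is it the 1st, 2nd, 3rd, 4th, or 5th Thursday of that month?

4th

Day 25 falls in week ⌈25/7⌉ of the month.
Days 1–7 hold the 1st Thursday, 8–14 the 2nd, 15–21 the 3rd, 22–28 the 4th, 29–31 the 5th.
25 is in the range for the 4th.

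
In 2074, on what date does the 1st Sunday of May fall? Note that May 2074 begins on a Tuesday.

May 2074 begins on a Tuesday, so the first Sunday is May 6 (5 days later).

May 6, 2074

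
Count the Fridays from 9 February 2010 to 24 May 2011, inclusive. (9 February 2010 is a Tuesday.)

67

9 February 2010 is a Tuesday; the first Friday on or after it is 12 February 2010 (3 days later).
From 12 February 2010 to 24 May 2011: 322 + 144 = 466 days (rest of 2010, to 24 May 2011 in 2011).
466 ÷ 7 = 66 full weeks with remainder 4, so 66 more Fridays after the first → 67.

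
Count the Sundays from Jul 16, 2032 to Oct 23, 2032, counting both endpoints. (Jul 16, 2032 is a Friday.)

14

Jul 16, 2032 is a Friday; the first Sunday on or after it is Jul 18, 2032 (2 days later).
From Jul 18, 2032 to Oct 23, 2032: 13 + 31 + 30 + 23 = 97 days (rest of Jul, Aug, Sep, Oct).
97 ÷ 7 = 13 full weeks with remainder 6, so 13 more Sundays after the first → 14.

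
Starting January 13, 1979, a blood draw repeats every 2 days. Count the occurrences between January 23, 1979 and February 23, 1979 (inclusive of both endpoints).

Occurrences land 2·i days after January 13, 1979 for i = 0, 1, 2, …
January 23, 1979 is 10 days after the start; 10 ÷ 2 = 5 remainder 0. First occurrence in the window: #6 on January 23, 1979 (5×2 = 10 days in).
February 23, 1979 is 41 days after the start; 41 ÷ 2 = 20 remainder 1. Last occurrence in the window: #21 on February 22, 1979.
Occurrences #6 through #21: 16 in total.

16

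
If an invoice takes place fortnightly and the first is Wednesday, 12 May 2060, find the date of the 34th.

The 34th occurrence is 33 intervals after the first: 33 × 14 = 462 days after 12 May 2060.
May has 31 days — 19 days to the end of May leaves 443.
From end of May to end of 2060 is 214 days (229 left).
January has 31 days (198 left).
February has 28 days (170 left).
March has 31 days (139 left).
April has 30 days (109 left).
May has 31 days (78 left).
June has 30 days (48 left).
July has 31 days (17 left).
17 days into August → 17 August 2061.

17 August 2061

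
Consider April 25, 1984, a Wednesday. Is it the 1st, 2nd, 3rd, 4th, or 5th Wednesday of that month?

Day 25 falls in week ⌈25/7⌉ of the month.
Days 1–7 hold the 1st Wednesday, 8–14 the 2nd, 15–21 the 3rd, 22–28 the 4th, 29–31 the 5th.
25 is in the range for the 4th.

4th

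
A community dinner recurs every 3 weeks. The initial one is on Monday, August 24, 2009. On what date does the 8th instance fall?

The 8th occurrence is 7 intervals after the first: 7 × 21 = 147 days after August 24, 2009.
August has 31 days — 7 days to the end of August leaves 140.
September has 30 days (110 left).
October has 31 days (79 left).
November has 30 days (49 left).
December has 31 days (18 left).
18 days into January → January 18, 2010.

January 18, 2010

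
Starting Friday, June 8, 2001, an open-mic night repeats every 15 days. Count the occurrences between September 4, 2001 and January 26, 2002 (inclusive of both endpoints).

Occurrences land 15·i days after June 8, 2001 for i = 0, 1, 2, …
September 4, 2001 is 88 days after the start; 88 ÷ 15 = 5 remainder 13; since the remainder is 13, round up to i = 6. First occurrence in the window: #7 on September 6, 2001 (6×15 = 90 days in).
January 26, 2002 is 232 days after the start; 232 ÷ 15 = 15 remainder 7. Last occurrence in the window: #16 on January 19, 2002.
Occurrences #7 through #16: 10 in total.

10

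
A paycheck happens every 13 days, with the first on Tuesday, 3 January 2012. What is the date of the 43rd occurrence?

The 43rd occurrence is 42 intervals after the first: 42 × 13 = 546 days after 3 January 2012.
January has 31 days — 28 days to the end of January leaves 518.
From end of January to end of 2012 is 335 days (183 left).
January has 31 days (152 left).
February has 28 days (124 left).
March has 31 days (93 left).
April has 30 days (63 left).
May has 31 days (32 left).
June has 30 days (2 left).
2 days into July → 2 July 2013.

2 July 2013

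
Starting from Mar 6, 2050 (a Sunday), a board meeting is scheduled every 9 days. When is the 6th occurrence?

The 6th occurrence is 5 intervals after the first: 5 × 9 = 45 days after Mar 6, 2050.
Mar has 31 days — 25 days to the end of Mar leaves 20.
20 days into Apr → Apr 20, 2050.

Apr 20, 2050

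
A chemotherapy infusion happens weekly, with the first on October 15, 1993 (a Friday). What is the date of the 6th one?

November 19, 1993

The 6th occurrence is 5 intervals after the first: 5 × 7 = 35 days after October 15, 1993.
October has 31 days — 16 days to the end of October leaves 19.
19 days into November → November 19, 1993.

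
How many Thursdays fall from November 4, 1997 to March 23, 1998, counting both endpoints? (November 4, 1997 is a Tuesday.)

November 4, 1997 is a Tuesday; the first Thursday on or after it is November 6, 1997 (2 days later).
From November 6, 1997 to March 23, 1998: 24 + 31 + 31 + 28 + 23 = 137 days (rest of November, December, January, February, March).
137 ÷ 7 = 19 full weeks with remainder 4, so 19 more Thursdays after the first → 20.

20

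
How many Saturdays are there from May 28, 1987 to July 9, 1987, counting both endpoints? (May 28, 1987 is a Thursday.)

May 28, 1987 is a Thursday; the first Saturday on or after it is May 30, 1987 (2 days later).
From May 30, 1987 to July 9, 1987: 1 + 30 + 9 = 40 days (rest of May, June, July).
40 ÷ 7 = 5 full weeks with remainder 5, so 5 more Saturdays after the first → 6.

6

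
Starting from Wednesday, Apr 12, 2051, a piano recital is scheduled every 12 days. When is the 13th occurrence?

Sep 3, 2051

The 13th occurrence is 12 intervals after the first: 12 × 12 = 144 days after Apr 12, 2051.
Apr has 30 days — 18 days to the end of Apr leaves 126.
May has 31 days (95 left).
Jun has 30 days (65 left).
Jul has 31 days (34 left).
Aug has 31 days (3 left).
3 days into Sep → Sep 3, 2051.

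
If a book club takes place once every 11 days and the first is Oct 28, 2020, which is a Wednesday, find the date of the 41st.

Jan 11, 2022

The 41st occurrence is 40 intervals after the first: 40 × 11 = 440 days after Oct 28, 2020.
Oct has 31 days — 3 days to the end of Oct leaves 437.
From end of Oct to end of 2020 is 61 days (376 left).
2021 has 365 days (11 left).
11 days into Jan → Jan 11, 2022.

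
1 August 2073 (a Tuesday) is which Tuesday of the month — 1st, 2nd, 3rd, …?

Day 1 falls in week ⌈1/7⌉ of the month.
Days 1–7 hold the 1st Tuesday, 8–14 the 2nd, 15–21 the 3rd, 22–28 the 4th, 29–31 the 5th.
1 is in the range for the 1st.

1st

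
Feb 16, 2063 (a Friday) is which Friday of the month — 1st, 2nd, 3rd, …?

3rd

Day 16 falls in week ⌈16/7⌉ of the month.
Days 1–7 hold the 1st Friday, 8–14 the 2nd, 15–21 the 3rd, 22–28 the 4th, 29–31 the 5th.
16 is in the range for the 3rd.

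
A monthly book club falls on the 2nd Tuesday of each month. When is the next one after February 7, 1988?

February 9, 1988

February 1988 starts on a Monday; its first Tuesday is the 2nd, so the 2nd Tuesday is the 9th — February 9, 1988.
February 9, 1988 is after February 7, 1988, so that is the next one.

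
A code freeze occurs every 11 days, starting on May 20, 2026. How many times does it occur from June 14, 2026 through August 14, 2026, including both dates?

Occurrences land 11·i days after May 20, 2026 for i = 0, 1, 2, …
June 14, 2026 is 25 days after the start; 25 ÷ 11 = 2 remainder 3; since the remainder is 3, round up to i = 3. First occurrence in the window: #4 on June 22, 2026 (3×11 = 33 days in).
August 14, 2026 is 86 days after the start; 86 ÷ 11 = 7 remainder 9. Last occurrence in the window: #8 on August 5, 2026.
Occurrences #4 through #8: 5 in total.

5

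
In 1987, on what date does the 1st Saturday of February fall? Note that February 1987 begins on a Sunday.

February 1987 begins on a Sunday, so the first Saturday is February 7 (6 days later).

1987-02-07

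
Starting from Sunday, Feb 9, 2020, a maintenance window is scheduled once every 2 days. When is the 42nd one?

May 1, 2020

The 42nd occurrence is 41 intervals after the first: 41 × 2 = 82 days after Feb 9, 2020.
Feb has 29 days — 20 days to the end of Feb leaves 62.
Mar has 31 days (31 left).
Apr has 30 days (1 left).
1 day into May → May 1, 2020.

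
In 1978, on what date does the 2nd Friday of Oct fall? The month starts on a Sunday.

Oct 1978 begins on a Sunday, so the first Friday is Oct 6 (5 days later).
The 2nd Friday is 1 weeks later: 6 + 7 = 13.

Oct 13, 1978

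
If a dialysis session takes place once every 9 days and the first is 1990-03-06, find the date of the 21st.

The 21st occurrence is 20 intervals after the first: 20 × 9 = 180 days after 1990-03-06.
March has 31 days — 25 days to the end of March leaves 155.
April has 30 days (125 left).
May has 31 days (94 left).
June has 30 days (64 left).
July has 31 days (33 left).
August has 31 days (2 left).
2 days into September → 1990-09-02.

1990-09-02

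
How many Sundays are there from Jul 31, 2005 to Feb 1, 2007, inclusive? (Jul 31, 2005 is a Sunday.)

Jul 31, 2005 is a Sunday; the first Sunday on or after it is Jul 31, 2005.
From Jul 31, 2005 to Feb 1, 2007: 153 + 365 + 32 = 550 days (rest of 2005, 2006, to Feb 1, 2007 in 2007).
550 ÷ 7 = 78 full weeks with remainder 4, so 78 more Sundays after the first → 79.

79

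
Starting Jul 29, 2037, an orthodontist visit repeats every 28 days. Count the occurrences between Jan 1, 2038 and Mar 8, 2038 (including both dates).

2

Occurrences land 28·i days after Jul 29, 2037 for i = 0, 1, 2, …
Jan 1, 2038 is 156 days after the start; 156 ÷ 28 = 5 remainder 16; since the remainder is 16, round up to i = 6. First occurrence in the window: #7 on Jan 13, 2038 (6×28 = 168 days in).
Mar 8, 2038 is 222 days after the start; 222 ÷ 28 = 7 remainder 26. Last occurrence in the window: #8 on Feb 10, 2038.
Occurrences #7 through #8: 2 in total.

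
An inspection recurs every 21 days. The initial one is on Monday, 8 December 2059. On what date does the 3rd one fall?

The 3rd occurrence is 2 intervals after the first: 2 × 21 = 42 days after 8 December 2059.
December has 31 days — 23 days to the end of December leaves 19.
19 days into January → 19 January 2060.

19 January 2060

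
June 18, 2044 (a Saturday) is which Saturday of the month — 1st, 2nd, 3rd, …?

3rd

Day 18 falls in week ⌈18/7⌉ of the month.
Days 1–7 hold the 1st Saturday, 8–14 the 2nd, 15–21 the 3rd, 22–28 the 4th, 29–31 the 5th.
18 is in the range for the 3rd.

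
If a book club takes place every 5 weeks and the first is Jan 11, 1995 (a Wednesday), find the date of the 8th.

Sep 13, 1995

The 8th occurrence is 7 intervals after the first: 7 × 35 = 245 days after Jan 11, 1995.
Jan has 31 days — 20 days to the end of Jan leaves 225.
Feb has 28 days (197 left).
Mar has 31 days (166 left).
Apr has 30 days (136 left).
May has 31 days (105 left).
Jun has 30 days (75 left).
Jul has 31 days (44 left).
Aug has 31 days (13 left).
13 days into Sep → Sep 13, 1995.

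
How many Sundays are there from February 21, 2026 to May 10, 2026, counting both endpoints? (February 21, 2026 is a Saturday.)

12

February 21, 2026 is a Saturday; the first Sunday on or after it is February 22, 2026 (1 day later).
From February 22, 2026 to May 10, 2026: 6 + 31 + 30 + 10 = 77 days (rest of February, March, April, May).
77 ÷ 7 = 11 full weeks with remainder 0, so 11 more Sundays after the first → 12.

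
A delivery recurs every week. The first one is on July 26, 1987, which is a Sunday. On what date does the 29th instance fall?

The 29th occurrence is 28 intervals after the first: 28 × 7 = 196 days after July 26, 1987.
July has 31 days — 5 days to the end of July leaves 191.
August has 31 days (160 left).
September has 30 days (130 left).
October has 31 days (99 left).
November has 30 days (69 left).
December has 31 days (38 left).
January has 31 days (7 left).
7 days into February → February 7, 1988.

February 7, 1988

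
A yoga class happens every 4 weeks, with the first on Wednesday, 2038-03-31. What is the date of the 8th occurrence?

The 8th occurrence is 7 intervals after the first: 7 × 28 = 196 days after 2038-03-31.
March has 31 days — 0 days to the end of March leaves 196.
April has 30 days (166 left).
May has 31 days (135 left).
June has 30 days (105 left).
July has 31 days (74 left).
August has 31 days (43 left).
September has 30 days (13 left).
13 days into October → 2038-10-13.

2038-10-13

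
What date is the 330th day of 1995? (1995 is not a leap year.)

January has 31 days (330 − 31 = 299 remain).
February has 28 days (299 − 28 = 271 remain).
March has 31 days (271 − 31 = 240 remain).
April has 30 days (240 − 30 = 210 remain).
May has 31 days (210 − 31 = 179 remain).
June has 30 days (179 − 30 = 149 remain).
July has 31 days (149 − 31 = 118 remain).
August has 31 days (118 − 31 = 87 remain).
September has 30 days (87 − 30 = 57 remain).
October has 31 days (57 − 31 = 26 remain).
26 into November → November 26.

1995-11-26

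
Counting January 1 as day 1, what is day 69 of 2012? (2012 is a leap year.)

9 March 2012

January has 31 days (69 − 31 = 38 remain).
February has 29 days (38 − 29 = 9 remain).
9 into March → March 9.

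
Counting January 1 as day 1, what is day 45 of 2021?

Jan has 31 days (45 − 31 = 14 remain).
14 into Feb → Feb 14.

Feb 14, 2021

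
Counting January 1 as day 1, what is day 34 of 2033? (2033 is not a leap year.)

February 3, 2033

January has 31 days (34 − 31 = 3 remain).
3 into February → February 3.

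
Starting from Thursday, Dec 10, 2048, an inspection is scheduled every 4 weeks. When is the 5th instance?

The 5th occurrence is 4 intervals after the first: 4 × 28 = 112 days after Dec 10, 2048.
Dec has 31 days — 21 days to the end of Dec leaves 91.
Jan has 31 days (60 left).
Feb has 28 days (32 left).
Mar has 31 days (1 left).
1 day into Apr → Apr 1, 2049.

Apr 1, 2049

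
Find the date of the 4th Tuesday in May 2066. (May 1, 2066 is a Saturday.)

2066-05-25

May 2066 begins on a Saturday, so the first Tuesday is May 4 (3 days later).
The 4th Tuesday is 3 weeks later: 4 + 21 = 25.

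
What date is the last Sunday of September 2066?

September 2066 begins on a Wednesday, so the first Sunday is September 5 (4 days later).
September 2066 has 30 days. Adding weeks: 5, 12, 19, 26 — the last one ≤ 30 is the 26th.

2066-09-26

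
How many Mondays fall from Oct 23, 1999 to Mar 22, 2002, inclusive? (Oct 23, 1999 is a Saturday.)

126

Oct 23, 1999 is a Saturday; the first Monday on or after it is Oct 25, 1999 (2 days later).
From Oct 25, 1999 to Mar 22, 2002: 67 + 366 + 365 + 81 = 879 days (rest of 1999, 2000, 2001, to Mar 22, 2002 in 2002).
879 ÷ 7 = 125 full weeks with remainder 4, so 125 more Mondays after the first → 126.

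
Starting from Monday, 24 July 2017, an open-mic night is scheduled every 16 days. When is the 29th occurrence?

The 29th occurrence is 28 intervals after the first: 28 × 16 = 448 days after 24 July 2017.
July has 31 days — 7 days to the end of July leaves 441.
From end of July to end of 2017 is 153 days (288 left).
January has 31 days (257 left).
February has 28 days (229 left).
March has 31 days (198 left).
April has 30 days (168 left).
May has 31 days (137 left).
June has 30 days (107 left).
July has 31 days (76 left).
August has 31 days (45 left).
September has 30 days (15 left).
15 days into October → 15 October 2018.

15 October 2018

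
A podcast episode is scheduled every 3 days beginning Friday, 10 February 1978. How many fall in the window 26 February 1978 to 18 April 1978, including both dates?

Occurrences land 3·i days after 10 February 1978 for i = 0, 1, 2, …
26 February 1978 is 16 days after the start; 16 ÷ 3 = 5 remainder 1; since the remainder is 1, round up to i = 6. First occurrence in the window: #7 on 28 February 1978 (6×3 = 18 days in).
18 April 1978 is 67 days after the start; 67 ÷ 3 = 22 remainder 1. Last occurrence in the window: #23 on 17 April 1978.
Occurrences #7 through #23: 17 in total.

17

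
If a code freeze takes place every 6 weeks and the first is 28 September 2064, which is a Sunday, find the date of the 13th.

14 February 2066

The 13th occurrence is 12 intervals after the first: 12 × 42 = 504 days after 28 September 2064.
September has 30 days — 2 days to the end of September leaves 502.
From end of September to end of 2064 is 92 days (410 left).
2065 has 365 days (45 left).
January has 31 days (14 left).
14 days into February → 14 February 2066.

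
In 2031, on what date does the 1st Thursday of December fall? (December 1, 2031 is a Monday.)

December 2031 begins on a Monday, so the first Thursday is December 4 (3 days later).

4 December 2031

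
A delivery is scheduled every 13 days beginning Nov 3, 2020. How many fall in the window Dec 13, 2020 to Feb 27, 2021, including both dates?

5

Occurrences land 13·i days after Nov 3, 2020 for i = 0, 1, 2, …
Dec 13, 2020 is 40 days after the start; 40 ÷ 13 = 3 remainder 1; since the remainder is 1, round up to i = 4. First occurrence in the window: #5 on Dec 25, 2020 (4×13 = 52 days in).
Feb 27, 2021 is 116 days after the start; 116 ÷ 13 = 8 remainder 12. Last occurrence in the window: #9 on Feb 15, 2021.
Occurrences #5 through #9: 5 in total.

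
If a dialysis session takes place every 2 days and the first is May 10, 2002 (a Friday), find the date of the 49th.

The 49th occurrence is 48 intervals after the first: 48 × 2 = 96 days after May 10, 2002.
May has 31 days — 21 days to the end of May leaves 75.
Jun has 30 days (45 left).
Jul has 31 days (14 left).
14 days into Aug → Aug 14, 2002.

Aug 14, 2002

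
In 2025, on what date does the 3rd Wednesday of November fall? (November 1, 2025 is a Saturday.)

November 2025 begins on a Saturday, so the first Wednesday is November 5 (4 days later).
The 3rd Wednesday is 2 weeks later: 5 + 14 = 19.

November 19, 2025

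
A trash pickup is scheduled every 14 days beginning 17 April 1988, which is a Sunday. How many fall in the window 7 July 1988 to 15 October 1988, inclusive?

7

Occurrences land 14·i days after 17 April 1988 for i = 0, 1, 2, …
7 July 1988 is 81 days after the start; 81 ÷ 14 = 5 remainder 11; since the remainder is 11, round up to i = 6. First occurrence in the window: #7 on 10 July 1988 (6×14 = 84 days in).
15 October 1988 is 181 days after the start; 181 ÷ 14 = 12 remainder 13. Last occurrence in the window: #13 on 2 October 1988.
Occurrences #7 through #13: 7 in total.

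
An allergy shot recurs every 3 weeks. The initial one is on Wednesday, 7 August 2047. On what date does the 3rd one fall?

The 3rd occurrence is 2 intervals after the first: 2 × 21 = 42 days after 7 August 2047.
August has 31 days — 24 days to the end of August leaves 18.
18 days into September → 18 September 2047.

18 September 2047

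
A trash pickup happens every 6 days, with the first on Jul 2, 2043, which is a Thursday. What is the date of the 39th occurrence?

The 39th occurrence is 38 intervals after the first: 38 × 6 = 228 days after Jul 2, 2043.
Jul has 31 days — 29 days to the end of Jul leaves 199.
Aug has 31 days (168 left).
Sep has 30 days (138 left).
Oct has 31 days (107 left).
Nov has 30 days (77 left).
Dec has 31 days (46 left).
Jan has 31 days (15 left).
15 days into Feb → Feb 15, 2044.

Feb 15, 2044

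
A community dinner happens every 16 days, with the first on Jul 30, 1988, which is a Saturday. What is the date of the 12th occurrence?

Jan 22, 1989

The 12th occurrence is 11 intervals after the first: 11 × 16 = 176 days after Jul 30, 1988.
Jul has 31 days — 1 day to the end of Jul leaves 175.
Aug has 31 days (144 left).
Sep has 30 days (114 left).
Oct has 31 days (83 left).
Nov has 30 days (53 left).
Dec has 31 days (22 left).
22 days into Jan → Jan 22, 1989.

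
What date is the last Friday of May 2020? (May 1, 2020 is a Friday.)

May 2020 begins on a Friday, so the first Friday is May 1.
May 2020 has 31 days. Adding weeks: 1, 8, 15, 22, 29 — the last one ≤ 31 is the 29th.

May 29, 2020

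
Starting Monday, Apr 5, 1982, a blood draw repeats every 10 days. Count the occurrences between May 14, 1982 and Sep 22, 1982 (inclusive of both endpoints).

14

Occurrences land 10·i days after Apr 5, 1982 for i = 0, 1, 2, …
May 14, 1982 is 39 days after the start; 39 ÷ 10 = 3 remainder 9; since the remainder is 9, round up to i = 4. First occurrence in the window: #5 on May 15, 1982 (4×10 = 40 days in).
Sep 22, 1982 is 170 days after the start; 170 ÷ 10 = 17 remainder 0. Last occurrence in the window: #18 on Sep 22, 1982.
Occurrences #5 through #18: 14 in total.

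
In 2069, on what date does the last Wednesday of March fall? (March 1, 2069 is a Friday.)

2069-03-27

March 2069 begins on a Friday, so the first Wednesday is March 6 (5 days later).
March 2069 has 31 days. Adding weeks: 6, 13, 20, 27 — the last one ≤ 31 is the 27th.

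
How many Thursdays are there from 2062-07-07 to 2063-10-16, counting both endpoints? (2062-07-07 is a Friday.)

2062-07-07 is a Friday; the first Thursday on or after it is 2062-07-13 (6 days later).
From 2062-07-13 to 2063-10-16: 171 + 289 = 460 days (rest of 2062, to 2063-10-16 in 2063).
460 ÷ 7 = 65 full weeks with remainder 5, so 65 more Thursdays after the first → 66.

66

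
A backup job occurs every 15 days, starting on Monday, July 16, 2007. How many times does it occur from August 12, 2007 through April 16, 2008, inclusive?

Occurrences land 15·i days after July 16, 2007 for i = 0, 1, 2, …
August 12, 2007 is 27 days after the start; 27 ÷ 15 = 1 remainder 12; since the remainder is 12, round up to i = 2. First occurrence in the window: #3 on August 15, 2007 (2×15 = 30 days in).
April 16, 2008 is 275 days after the start; 275 ÷ 15 = 18 remainder 5. Last occurrence in the window: #19 on April 11, 2008.
Occurrences #3 through #19: 17 in total.

17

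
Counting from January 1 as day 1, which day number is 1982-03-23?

Days in months before March: 31 + 28 = 59.
Plus 23 days into March → day 82.

82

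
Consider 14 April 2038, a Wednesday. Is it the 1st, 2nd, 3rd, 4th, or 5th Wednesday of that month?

2nd

Day 14 falls in week ⌈14/7⌉ of the month.
Days 1–7 hold the 1st Wednesday, 8–14 the 2nd, 15–21 the 3rd, 22–28 the 4th, 29–31 the 5th.
14 is in the range for the 2nd.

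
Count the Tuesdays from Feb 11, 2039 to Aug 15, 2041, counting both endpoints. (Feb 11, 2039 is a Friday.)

Feb 11, 2039 is a Friday; the first Tuesday on or after it is Feb 15, 2039 (4 days later).
From Feb 15, 2039 to Aug 15, 2041: 319 + 366 + 227 = 912 days (rest of 2039, 2040, to Aug 15, 2041 in 2041).
912 ÷ 7 = 130 full weeks with remainder 2, so 130 more Tuesdays after the first → 131.

131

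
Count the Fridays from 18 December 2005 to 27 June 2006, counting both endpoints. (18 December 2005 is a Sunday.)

18 December 2005 is a Sunday; the first Friday on or after it is 23 December 2005 (5 days later).
From 23 December 2005 to 27 June 2006: 8 + 31 + 28 + 31 + 30 + 31 + 27 = 186 days (rest of December, January, February, March, April, May, June).
186 ÷ 7 = 26 full weeks with remainder 4, so 26 more Fridays after the first → 27.

27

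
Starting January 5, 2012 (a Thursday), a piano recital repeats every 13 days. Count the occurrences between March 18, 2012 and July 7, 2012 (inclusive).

Occurrences land 13·i days after January 5, 2012 for i = 0, 1, 2, …
March 18, 2012 is 73 days after the start; 73 ÷ 13 = 5 remainder 8; since the remainder is 8, round up to i = 6. First occurrence in the window: #7 on March 23, 2012 (6×13 = 78 days in).
July 7, 2012 is 184 days after the start; 184 ÷ 13 = 14 remainder 2. Last occurrence in the window: #15 on July 5, 2012.
Occurrences #7 through #15: 9 in total.

9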